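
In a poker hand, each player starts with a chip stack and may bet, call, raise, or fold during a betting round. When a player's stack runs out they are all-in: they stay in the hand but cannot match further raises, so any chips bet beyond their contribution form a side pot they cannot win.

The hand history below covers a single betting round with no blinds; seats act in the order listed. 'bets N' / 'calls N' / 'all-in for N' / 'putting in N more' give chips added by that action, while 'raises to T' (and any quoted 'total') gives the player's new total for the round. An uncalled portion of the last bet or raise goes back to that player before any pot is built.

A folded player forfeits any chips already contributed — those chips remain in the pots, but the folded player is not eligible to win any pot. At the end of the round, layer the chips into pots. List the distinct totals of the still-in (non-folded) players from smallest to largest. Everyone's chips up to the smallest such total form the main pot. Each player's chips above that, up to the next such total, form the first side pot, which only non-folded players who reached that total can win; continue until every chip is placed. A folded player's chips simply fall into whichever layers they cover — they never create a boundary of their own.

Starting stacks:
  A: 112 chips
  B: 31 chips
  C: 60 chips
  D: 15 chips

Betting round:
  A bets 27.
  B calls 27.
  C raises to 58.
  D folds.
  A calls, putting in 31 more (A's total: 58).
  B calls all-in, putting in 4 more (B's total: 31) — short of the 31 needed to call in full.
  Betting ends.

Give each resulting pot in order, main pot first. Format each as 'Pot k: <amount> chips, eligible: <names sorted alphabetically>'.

Pot 1: 93 chips, eligible: A, B, C
Pot 2: 54 chips, eligible: A, C

Derivation:
Contributions: A=58, B=31, C=58
Folded: D
Pot levels (distinct totals of non-folded players): 31, 58
Layer 1-31: 31 each from A, B, C = 31*3 = 93 chips; eligible A, B, C
Layer 32-58: 27 each from A, C = 27*2 = 54 chips; eligible A, C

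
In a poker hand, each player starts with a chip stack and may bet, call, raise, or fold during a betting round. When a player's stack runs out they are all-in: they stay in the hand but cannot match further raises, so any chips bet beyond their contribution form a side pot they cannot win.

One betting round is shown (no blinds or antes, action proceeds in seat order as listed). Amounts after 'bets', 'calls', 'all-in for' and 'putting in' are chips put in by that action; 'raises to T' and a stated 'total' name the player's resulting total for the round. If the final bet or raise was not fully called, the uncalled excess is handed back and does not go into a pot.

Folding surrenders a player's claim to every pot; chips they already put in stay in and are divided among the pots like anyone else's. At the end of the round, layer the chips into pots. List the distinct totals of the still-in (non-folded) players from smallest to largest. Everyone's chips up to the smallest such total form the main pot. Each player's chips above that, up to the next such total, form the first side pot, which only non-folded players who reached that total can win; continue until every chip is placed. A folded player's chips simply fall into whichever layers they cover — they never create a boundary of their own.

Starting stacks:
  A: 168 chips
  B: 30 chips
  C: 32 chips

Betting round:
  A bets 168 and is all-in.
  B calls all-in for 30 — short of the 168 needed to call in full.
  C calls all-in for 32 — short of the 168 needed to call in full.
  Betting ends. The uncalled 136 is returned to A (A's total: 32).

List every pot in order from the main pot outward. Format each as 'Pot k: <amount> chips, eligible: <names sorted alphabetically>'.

Contributions (after 136 returned to A): A=32, B=30, C=32
Pot levels (distinct totals of non-folded players): 30, 32
Layer 1-30: 30 each from A, B, C = 30*3 = 90 chips; eligible A, B, C
Layer 31-32: 2 each from A, C = 2*2 = 4 chips; eligible A, C

Pot 1: 90 chips, eligible: A, B, C
Pot 2: 4 chips, eligible: A, C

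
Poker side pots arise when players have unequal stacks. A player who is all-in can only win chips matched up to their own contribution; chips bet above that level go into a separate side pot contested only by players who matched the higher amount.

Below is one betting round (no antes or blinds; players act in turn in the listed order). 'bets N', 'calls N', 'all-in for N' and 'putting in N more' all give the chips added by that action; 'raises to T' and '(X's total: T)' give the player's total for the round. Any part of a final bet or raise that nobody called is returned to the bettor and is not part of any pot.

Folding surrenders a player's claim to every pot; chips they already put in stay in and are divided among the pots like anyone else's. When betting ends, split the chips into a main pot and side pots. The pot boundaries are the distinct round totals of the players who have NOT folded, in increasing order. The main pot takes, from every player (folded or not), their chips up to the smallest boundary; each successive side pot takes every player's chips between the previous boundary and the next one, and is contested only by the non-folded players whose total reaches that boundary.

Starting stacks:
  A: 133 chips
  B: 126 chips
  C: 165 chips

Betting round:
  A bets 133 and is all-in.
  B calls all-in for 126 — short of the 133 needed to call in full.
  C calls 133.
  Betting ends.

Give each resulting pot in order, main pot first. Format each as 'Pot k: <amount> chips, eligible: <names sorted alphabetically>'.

Contributions: A=133, B=126, C=133
Pot levels (distinct totals of non-folded players): 126, 133
Layer 1-126: 126 each from A, B, C = 126*3 = 378 chips; eligible A, B, C
Layer 127-133: 7 each from A, C = 7*2 = 14 chips; eligible A, C

Pot 1: 378 chips, eligible: A, B, C
Pot 2: 14 chips, eligible: A, C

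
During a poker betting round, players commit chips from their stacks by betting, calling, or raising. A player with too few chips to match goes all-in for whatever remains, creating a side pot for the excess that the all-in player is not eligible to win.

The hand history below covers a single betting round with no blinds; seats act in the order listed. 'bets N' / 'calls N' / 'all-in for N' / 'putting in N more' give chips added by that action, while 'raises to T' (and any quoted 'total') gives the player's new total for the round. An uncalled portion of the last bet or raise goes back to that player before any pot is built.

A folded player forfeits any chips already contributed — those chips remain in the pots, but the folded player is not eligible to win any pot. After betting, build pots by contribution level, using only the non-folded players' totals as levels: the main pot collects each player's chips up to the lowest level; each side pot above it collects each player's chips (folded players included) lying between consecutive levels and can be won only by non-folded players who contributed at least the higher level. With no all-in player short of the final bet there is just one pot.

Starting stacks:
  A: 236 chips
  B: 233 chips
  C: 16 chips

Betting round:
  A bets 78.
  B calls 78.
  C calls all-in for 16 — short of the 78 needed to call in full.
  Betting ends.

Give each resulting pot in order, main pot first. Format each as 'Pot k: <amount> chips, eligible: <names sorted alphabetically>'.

Contributions: A=78, B=78, C=16
Pot levels (distinct totals of non-folded players): 16, 78
Layer 1-16: 16 each from A, B, C = 16*3 = 48 chips; eligible A, B, C
Layer 17-78: 62 each from A, B = 62*2 = 124 chips; eligible A, B

Pot 1: 48 chips, eligible: A, B, C
Pot 2: 124 chips, eligible: A, B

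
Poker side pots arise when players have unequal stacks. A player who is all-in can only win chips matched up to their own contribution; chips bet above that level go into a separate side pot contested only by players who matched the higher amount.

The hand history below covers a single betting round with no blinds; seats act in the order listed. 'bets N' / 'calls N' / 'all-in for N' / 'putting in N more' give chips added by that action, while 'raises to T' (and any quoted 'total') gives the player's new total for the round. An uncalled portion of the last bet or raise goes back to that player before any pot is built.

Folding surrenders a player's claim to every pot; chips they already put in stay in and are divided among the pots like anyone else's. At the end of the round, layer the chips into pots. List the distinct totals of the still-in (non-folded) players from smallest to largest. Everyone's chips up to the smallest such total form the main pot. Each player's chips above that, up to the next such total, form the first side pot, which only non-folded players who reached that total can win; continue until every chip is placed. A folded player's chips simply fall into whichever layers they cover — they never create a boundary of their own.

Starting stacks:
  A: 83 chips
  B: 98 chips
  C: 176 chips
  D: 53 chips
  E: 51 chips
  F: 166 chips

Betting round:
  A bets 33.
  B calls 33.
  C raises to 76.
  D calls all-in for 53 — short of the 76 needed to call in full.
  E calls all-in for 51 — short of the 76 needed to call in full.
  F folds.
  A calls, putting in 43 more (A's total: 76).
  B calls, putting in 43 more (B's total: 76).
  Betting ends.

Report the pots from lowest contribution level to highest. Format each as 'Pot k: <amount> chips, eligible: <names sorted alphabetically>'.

Pot 1: 255 chips, eligible: A, B, C, D, E
Pot 2: 8 chips, eligible: A, B, C, D
Pot 3: 69 chips, eligible: A, B, C

Derivation:
Contributions: A=76, B=76, C=76, D=53, E=51
Folded: F
Pot levels (distinct totals of non-folded players): 51, 53, 76
Layer 1-51: 51 each from A, B, C, D, E = 51*5 = 255 chips; eligible A, B, C, D, E
Layer 52-53: 2 each from A, B, C, D = 2*4 = 8 chips; eligible A, B, C, D
Layer 54-76: 23 each from A, B, C = 23*3 = 69 chips; eligible A, B, C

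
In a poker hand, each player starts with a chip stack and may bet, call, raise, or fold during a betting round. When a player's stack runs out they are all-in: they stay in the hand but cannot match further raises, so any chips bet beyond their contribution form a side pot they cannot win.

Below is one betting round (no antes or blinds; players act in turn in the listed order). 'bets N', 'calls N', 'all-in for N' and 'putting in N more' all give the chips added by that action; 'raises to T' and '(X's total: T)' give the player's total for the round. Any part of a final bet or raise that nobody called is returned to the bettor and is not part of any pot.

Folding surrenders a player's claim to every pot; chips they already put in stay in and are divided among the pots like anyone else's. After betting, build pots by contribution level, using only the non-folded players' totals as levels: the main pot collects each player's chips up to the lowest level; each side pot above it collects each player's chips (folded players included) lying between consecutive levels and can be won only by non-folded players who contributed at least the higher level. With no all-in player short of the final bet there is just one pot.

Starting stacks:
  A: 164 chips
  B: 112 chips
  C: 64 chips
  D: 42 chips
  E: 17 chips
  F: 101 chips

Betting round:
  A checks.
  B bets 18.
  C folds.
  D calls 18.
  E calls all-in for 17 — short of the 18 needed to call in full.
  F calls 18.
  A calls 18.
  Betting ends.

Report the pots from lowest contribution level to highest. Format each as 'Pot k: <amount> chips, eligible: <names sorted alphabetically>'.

Pot 1: 85 chips, eligible: A, B, D, E, F
Pot 2: 4 chips, eligible: A, B, D, F

Derivation:
Contributions: A=18, B=18, D=18, E=17, F=18
Folded: C
Pot levels (distinct totals of non-folded players): 17, 18
Layer 1-17: 17 each from A, B, D, E, F = 17*5 = 85 chips; eligible A, B, D, E, F
Layer 18-18: 1 each from A, B, D, F = 1*4 = 4 chips; eligible A, B, D, F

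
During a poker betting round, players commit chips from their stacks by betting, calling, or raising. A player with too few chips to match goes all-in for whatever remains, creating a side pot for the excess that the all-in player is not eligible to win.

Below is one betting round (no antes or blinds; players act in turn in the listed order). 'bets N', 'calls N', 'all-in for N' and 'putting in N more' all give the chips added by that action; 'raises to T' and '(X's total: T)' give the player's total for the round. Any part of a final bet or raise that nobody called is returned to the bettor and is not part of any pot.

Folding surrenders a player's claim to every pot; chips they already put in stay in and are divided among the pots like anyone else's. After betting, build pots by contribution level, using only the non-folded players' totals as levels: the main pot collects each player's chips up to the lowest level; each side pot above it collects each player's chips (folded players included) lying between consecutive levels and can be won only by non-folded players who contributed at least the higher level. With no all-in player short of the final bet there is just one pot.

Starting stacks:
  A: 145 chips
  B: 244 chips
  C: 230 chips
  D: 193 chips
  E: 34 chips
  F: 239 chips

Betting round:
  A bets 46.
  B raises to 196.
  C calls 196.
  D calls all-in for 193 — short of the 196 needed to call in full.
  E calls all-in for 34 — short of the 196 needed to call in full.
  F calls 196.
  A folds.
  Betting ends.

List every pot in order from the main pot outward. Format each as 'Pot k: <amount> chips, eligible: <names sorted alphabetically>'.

Pot 1: 204 chips, eligible: B, C, D, E, F
Pot 2: 648 chips, eligible: B, C, D, F
Pot 3: 9 chips, eligible: B, C, F

Derivation:
Contributions: A=46, B=196, C=196, D=193, E=34, F=196
Folded: A
Pot levels (distinct totals of non-folded players): 34, 193, 196
Layer 1-34: 34 each from A, B, C, D, E, F = 34*6 = 204 chips; eligible B, C, D, E, F
Layer 35-193: A 12 + B 159 + C 159 + D 159 + F 159 = 648 chips; eligible B, C, D, F
Layer 194-196: 3 each from B, C, F = 3*3 = 9 chips; eligible B, C, F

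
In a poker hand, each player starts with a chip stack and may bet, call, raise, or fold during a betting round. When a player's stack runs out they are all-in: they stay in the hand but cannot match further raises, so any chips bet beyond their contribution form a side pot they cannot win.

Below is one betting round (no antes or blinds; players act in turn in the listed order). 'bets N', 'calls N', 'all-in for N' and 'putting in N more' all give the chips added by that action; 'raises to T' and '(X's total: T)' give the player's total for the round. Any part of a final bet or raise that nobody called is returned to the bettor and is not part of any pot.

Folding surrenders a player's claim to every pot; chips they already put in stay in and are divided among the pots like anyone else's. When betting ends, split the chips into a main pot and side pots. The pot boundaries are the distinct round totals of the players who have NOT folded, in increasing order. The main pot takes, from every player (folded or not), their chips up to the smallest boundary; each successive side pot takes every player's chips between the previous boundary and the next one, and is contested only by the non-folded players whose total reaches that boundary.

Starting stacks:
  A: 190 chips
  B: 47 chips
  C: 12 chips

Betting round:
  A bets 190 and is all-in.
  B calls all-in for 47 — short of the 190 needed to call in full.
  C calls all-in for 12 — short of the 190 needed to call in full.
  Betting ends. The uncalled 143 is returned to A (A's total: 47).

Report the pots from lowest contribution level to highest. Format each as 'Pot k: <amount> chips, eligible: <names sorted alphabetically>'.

Pot 1: 36 chips, eligible: A, B, C
Pot 2: 70 chips, eligible: A, B

Derivation:
Contributions (after 143 returned to A): A=47, B=47, C=12
Pot levels (distinct totals of non-folded players): 12, 47
Layer 1-12: 12 each from A, B, C = 12*3 = 36 chips; eligible A, B, C
Layer 13-47: 35 each from A, B = 35*2 = 70 chips; eligible A, B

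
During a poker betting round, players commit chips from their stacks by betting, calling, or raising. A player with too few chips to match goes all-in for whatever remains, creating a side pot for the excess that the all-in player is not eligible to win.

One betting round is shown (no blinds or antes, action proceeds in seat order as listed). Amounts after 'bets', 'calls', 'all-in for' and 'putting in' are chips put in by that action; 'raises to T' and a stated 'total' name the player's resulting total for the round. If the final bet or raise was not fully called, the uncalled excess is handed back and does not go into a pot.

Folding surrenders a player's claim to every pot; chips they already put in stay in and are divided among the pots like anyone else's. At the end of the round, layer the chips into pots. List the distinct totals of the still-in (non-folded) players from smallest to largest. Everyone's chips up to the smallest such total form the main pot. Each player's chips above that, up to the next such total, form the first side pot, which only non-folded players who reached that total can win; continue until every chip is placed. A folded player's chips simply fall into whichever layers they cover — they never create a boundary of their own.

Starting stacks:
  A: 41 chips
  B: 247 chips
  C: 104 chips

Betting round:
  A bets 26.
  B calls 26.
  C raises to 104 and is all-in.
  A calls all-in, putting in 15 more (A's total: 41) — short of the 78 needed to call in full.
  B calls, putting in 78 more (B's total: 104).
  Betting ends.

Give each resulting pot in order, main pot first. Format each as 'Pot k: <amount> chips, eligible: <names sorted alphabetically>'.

Contributions: A=41, B=104, C=104
Pot levels (distinct totals of non-folded players): 41, 104
Layer 1-41: 41 each from A, B, C = 41*3 = 123 chips; eligible A, B, C
Layer 42-104: 63 each from B, C = 63*2 = 126 chips; eligible B, C

Pot 1: 123 chips, eligible: A, B, C
Pot 2: 126 chips, eligible: B, C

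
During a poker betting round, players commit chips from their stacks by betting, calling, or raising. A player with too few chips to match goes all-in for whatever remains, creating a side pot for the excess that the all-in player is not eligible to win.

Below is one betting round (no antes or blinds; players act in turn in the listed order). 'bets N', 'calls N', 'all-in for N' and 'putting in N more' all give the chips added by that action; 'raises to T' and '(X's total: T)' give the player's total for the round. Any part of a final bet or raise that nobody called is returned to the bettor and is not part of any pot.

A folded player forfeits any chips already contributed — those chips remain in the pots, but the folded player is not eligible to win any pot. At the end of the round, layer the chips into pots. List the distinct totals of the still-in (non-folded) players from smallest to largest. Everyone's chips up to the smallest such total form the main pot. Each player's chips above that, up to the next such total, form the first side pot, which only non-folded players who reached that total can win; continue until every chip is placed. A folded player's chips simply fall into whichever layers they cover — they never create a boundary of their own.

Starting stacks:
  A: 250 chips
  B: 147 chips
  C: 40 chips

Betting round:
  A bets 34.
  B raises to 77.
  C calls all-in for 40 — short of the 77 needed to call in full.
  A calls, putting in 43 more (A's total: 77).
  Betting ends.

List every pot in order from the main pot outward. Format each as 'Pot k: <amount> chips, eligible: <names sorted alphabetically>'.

Contributions: A=77, B=77, C=40
Pot levels (distinct totals of non-folded players): 40, 77
Layer 1-40: 40 each from A, B, C = 40*3 = 120 chips; eligible A, B, C
Layer 41-77: 37 each from A, B = 37*2 = 74 chips; eligible A, B

Pot 1: 120 chips, eligible: A, B, C
Pot 2: 74 chips, eligible: A, B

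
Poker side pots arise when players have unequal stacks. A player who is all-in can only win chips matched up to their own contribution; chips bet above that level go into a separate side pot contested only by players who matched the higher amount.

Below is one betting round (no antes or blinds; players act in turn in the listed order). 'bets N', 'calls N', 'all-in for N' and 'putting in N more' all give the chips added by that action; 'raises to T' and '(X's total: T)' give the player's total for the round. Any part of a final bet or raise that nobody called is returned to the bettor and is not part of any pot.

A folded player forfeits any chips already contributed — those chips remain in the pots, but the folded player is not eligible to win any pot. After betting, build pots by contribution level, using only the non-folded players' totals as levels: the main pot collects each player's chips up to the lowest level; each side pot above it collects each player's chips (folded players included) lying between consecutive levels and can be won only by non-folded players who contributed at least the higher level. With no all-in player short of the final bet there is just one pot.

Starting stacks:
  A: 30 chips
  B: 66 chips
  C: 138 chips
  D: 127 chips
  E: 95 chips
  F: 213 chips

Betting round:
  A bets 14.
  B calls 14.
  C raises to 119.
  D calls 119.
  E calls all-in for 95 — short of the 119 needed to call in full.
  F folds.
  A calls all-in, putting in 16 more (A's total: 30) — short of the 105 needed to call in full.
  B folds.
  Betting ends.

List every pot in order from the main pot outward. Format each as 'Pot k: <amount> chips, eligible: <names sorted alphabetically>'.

Pot 1: 134 chips, eligible: A, C, D, E
Pot 2: 195 chips, eligible: C, D, E
Pot 3: 48 chips, eligible: C, D

Derivation:
Contributions: A=30, B=14, C=119, D=119, E=95
Folded: B, F
Pot levels (distinct totals of non-folded players): 30, 95, 119
Layer 1-30: A 30 + B 14 + C 30 + D 30 + E 30 = 134 chips; eligible A, C, D, E
Layer 31-95: 65 each from C, D, E = 65*3 = 195 chips; eligible C, D, E
Layer 96-119: 24 each from C, D = 24*2 = 48 chips; eligible C, D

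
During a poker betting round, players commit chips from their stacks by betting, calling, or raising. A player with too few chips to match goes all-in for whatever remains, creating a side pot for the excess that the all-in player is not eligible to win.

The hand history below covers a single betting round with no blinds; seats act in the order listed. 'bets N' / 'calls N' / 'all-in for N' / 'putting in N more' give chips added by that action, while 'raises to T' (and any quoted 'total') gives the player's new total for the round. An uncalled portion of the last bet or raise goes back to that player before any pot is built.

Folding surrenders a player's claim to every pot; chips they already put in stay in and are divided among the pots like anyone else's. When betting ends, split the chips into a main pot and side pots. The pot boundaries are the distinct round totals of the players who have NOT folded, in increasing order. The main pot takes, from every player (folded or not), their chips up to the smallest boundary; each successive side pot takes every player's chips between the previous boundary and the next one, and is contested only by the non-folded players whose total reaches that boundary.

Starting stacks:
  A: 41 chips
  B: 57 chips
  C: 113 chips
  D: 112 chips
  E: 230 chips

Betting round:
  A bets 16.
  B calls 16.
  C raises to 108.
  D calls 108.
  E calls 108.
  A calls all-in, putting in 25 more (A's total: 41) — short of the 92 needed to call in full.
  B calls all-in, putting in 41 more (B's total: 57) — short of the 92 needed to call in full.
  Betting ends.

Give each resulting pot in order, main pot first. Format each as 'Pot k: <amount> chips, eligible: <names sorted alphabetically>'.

Contributions: A=41, B=57, C=108, D=108, E=108
Pot levels (distinct totals of non-folded players): 41, 57, 108
Layer 1-41: 41 each from A, B, C, D, E = 41*5 = 205 chips; eligible A, B, C, D, E
Layer 42-57: 16 each from B, C, D, E = 16*4 = 64 chips; eligible B, C, D, E
Layer 58-108: 51 each from C, D, E = 51*3 = 153 chips; eligible C, D, E

Pot 1: 205 chips, eligible: A, B, C, D, E
Pot 2: 64 chips, eligible: B, C, D, E
Pot 3: 153 chips, eligible: C, D, E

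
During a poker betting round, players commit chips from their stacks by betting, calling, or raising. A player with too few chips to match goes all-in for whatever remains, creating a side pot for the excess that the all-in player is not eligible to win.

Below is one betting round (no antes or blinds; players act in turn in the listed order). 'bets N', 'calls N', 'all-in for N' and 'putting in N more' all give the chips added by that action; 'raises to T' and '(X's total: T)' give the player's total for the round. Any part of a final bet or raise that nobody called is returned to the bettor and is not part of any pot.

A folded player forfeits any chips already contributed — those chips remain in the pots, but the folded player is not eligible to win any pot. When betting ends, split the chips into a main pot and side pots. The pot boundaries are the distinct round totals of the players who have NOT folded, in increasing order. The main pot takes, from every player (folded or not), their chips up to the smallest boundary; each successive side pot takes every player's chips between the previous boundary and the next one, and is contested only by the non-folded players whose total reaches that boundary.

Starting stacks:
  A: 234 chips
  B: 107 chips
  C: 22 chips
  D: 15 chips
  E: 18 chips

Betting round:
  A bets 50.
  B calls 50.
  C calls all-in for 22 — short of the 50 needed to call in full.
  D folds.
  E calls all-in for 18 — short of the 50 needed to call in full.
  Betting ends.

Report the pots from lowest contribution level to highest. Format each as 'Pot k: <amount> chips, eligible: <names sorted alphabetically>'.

Contributions: A=50, B=50, C=22, E=18
Folded: D
Pot levels (distinct totals of non-folded players): 18, 22, 50
Layer 1-18: 18 each from A, B, C, E = 18*4 = 72 chips; eligible A, B, C, E
Layer 19-22: 4 each from A, B, C = 4*3 = 12 chips; eligible A, B, C
Layer 23-50: 28 each from A, B = 28*2 = 56 chips; eligible A, B

Pot 1: 72 chips, eligible: A, B, C, E
Pot 2: 12 chips, eligible: A, B, C
Pot 3: 56 chips, eligible: A, B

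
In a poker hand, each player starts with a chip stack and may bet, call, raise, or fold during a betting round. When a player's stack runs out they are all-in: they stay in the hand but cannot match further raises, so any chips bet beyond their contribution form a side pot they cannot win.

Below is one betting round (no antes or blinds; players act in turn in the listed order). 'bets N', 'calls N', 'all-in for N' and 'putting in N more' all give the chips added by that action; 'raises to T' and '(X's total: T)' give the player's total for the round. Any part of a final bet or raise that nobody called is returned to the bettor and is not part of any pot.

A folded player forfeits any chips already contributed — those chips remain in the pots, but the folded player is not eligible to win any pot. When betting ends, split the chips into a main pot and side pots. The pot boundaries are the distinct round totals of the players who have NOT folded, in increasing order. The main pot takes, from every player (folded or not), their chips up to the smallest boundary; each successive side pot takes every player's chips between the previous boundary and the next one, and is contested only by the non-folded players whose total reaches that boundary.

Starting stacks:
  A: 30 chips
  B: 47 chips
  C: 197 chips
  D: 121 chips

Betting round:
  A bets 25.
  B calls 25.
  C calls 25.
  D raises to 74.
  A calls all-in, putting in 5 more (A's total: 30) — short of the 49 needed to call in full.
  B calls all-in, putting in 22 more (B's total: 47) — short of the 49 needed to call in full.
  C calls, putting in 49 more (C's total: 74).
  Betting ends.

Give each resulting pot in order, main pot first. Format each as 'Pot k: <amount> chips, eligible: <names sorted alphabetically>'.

Pot 1: 120 chips, eligible: A, B, C, D
Pot 2: 51 chips, eligible: B, C, D
Pot 3: 54 chips, eligible: C, D

Derivation:
Contributions: A=30, B=47, C=74, D=74
Pot levels (distinct totals of non-folded players): 30, 47, 74
Layer 1-30: 30 each from A, B, C, D = 30*4 = 120 chips; eligible A, B, C, D
Layer 31-47: 17 each from B, C, D = 17*3 = 51 chips; eligible B, C, D
Layer 48-74: 27 each from C, D = 27*2 = 54 chips; eligible C, D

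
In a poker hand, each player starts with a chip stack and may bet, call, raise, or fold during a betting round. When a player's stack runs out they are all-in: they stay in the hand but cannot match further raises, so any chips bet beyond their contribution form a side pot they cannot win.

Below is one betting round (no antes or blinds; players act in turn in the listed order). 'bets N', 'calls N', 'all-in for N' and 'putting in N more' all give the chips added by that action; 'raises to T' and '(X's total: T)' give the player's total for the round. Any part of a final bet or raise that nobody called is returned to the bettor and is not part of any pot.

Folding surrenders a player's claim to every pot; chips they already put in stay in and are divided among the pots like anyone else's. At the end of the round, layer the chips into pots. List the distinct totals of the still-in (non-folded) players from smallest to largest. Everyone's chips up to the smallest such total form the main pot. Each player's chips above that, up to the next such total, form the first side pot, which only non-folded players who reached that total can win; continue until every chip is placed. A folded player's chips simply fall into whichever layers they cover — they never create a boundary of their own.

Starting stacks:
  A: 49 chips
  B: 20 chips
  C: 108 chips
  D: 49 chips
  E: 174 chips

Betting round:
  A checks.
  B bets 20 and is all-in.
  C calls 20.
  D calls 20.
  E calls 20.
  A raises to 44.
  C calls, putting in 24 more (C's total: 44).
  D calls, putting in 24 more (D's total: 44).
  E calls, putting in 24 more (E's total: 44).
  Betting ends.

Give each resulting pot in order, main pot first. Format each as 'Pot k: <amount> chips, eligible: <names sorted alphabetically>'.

Pot 1: 100 chips, eligible: A, B, C, D, E
Pot 2: 96 chips, eligible: A, C, D, E

Derivation:
Contributions: A=44, B=20, C=44, D=44, E=44
Pot levels (distinct totals of non-folded players): 20, 44
Layer 1-20: 20 each from A, B, C, D, E = 20*5 = 100 chips; eligible A, B, C, D, E
Layer 21-44: 24 each from A, C, D, E = 24*4 = 96 chips; eligible A, C, D, E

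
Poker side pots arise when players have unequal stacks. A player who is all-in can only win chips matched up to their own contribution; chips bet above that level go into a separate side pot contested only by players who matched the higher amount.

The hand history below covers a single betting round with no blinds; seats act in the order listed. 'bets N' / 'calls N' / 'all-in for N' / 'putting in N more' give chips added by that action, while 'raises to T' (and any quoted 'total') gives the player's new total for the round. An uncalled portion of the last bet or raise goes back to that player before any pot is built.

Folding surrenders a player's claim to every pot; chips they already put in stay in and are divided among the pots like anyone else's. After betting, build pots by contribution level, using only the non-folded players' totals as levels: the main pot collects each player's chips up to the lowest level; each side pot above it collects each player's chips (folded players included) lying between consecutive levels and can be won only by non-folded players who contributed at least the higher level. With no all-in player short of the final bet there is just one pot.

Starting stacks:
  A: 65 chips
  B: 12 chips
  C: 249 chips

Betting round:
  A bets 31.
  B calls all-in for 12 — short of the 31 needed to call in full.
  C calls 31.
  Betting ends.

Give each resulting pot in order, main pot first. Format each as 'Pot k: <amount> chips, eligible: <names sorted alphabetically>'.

Contributions: A=31, B=12, C=31
Pot levels (distinct totals of non-folded players): 12, 31
Layer 1-12: 12 each from A, B, C = 12*3 = 36 chips; eligible A, B, C
Layer 13-31: 19 each from A, C = 19*2 = 38 chips; eligible A, C

Pot 1: 36 chips, eligible: A, B, C
Pot 2: 38 chips, eligible: A, C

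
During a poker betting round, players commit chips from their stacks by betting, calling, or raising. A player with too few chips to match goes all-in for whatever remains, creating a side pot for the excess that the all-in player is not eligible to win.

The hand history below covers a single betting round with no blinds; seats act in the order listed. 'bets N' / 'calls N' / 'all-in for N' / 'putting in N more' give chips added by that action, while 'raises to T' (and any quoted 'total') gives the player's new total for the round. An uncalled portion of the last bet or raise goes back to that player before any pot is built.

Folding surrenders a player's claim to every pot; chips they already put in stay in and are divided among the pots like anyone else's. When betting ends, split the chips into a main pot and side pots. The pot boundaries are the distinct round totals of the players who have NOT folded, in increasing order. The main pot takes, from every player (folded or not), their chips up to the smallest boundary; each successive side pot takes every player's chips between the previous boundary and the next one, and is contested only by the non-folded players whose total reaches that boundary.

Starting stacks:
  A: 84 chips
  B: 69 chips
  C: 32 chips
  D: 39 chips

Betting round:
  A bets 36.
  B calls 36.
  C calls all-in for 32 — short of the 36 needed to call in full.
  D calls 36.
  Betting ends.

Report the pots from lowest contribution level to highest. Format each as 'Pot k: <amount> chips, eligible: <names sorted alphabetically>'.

Contributions: A=36, B=36, C=32, D=36
Pot levels (distinct totals of non-folded players): 32, 36
Layer 1-32: 32 each from A, B, C, D = 32*4 = 128 chips; eligible A, B, C, D
Layer 33-36: 4 each from A, B, D = 4*3 = 12 chips; eligible A, B, D

Pot 1: 128 chips, eligible: A, B, C, D
Pot 2: 12 chips, eligible: A, B, D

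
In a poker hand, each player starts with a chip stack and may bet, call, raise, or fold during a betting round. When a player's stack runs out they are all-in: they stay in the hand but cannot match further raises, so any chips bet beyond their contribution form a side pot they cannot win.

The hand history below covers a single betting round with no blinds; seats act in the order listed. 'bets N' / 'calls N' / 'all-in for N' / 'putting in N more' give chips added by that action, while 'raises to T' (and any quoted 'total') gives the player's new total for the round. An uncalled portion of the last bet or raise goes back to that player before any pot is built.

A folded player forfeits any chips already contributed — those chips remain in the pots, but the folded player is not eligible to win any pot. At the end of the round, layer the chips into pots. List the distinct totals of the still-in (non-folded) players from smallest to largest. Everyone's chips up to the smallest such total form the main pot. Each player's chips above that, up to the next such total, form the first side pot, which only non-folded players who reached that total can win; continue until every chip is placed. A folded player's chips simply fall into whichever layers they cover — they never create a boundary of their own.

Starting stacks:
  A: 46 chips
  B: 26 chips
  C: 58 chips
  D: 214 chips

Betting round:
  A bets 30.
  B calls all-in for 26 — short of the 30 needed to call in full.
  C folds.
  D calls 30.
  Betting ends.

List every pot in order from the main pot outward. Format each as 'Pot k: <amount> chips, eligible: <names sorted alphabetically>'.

Pot 1: 78 chips, eligible: A, B, D
Pot 2: 8 chips, eligible: A, D

Derivation:
Contributions: A=30, B=26, D=30
Folded: C
Pot levels (distinct totals of non-folded players): 26, 30
Layer 1-26: 26 each from A, B, D = 26*3 = 78 chips; eligible A, B, D
Layer 27-30: 4 each from A, D = 4*2 = 8 chips; eligible A, D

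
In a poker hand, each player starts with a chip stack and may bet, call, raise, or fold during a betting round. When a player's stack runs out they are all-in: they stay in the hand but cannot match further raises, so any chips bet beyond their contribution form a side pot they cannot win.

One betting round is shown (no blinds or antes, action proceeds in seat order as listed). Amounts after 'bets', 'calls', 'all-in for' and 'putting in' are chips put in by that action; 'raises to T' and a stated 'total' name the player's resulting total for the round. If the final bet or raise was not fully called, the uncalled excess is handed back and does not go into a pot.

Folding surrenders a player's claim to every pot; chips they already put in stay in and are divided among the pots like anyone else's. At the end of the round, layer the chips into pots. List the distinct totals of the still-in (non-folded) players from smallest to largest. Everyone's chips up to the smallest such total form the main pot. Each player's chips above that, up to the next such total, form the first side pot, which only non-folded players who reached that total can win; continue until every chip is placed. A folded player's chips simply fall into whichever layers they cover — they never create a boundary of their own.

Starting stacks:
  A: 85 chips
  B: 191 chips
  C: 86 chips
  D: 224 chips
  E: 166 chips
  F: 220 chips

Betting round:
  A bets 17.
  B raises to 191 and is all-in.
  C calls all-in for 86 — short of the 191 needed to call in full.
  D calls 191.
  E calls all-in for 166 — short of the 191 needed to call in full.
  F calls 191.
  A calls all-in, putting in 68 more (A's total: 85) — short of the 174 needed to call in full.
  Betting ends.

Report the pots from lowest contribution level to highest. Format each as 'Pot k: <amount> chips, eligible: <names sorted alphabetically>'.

Pot 1: 510 chips, eligible: A, B, C, D, E, F
Pot 2: 5 chips, eligible: B, C, D, E, F
Pot 3: 320 chips, eligible: B, D, E, F
Pot 4: 75 chips, eligible: B, D, F

Derivation:
Contributions: A=85, B=191, C=86, D=191, E=166, F=191
Pot levels (distinct totals of non-folded players): 85, 86, 166, 191
Layer 1-85: 85 each from A, B, C, D, E, F = 85*6 = 510 chips; eligible A, B, C, D, E, F
Layer 86-86: 1 each from B, C, D, E, F = 1*5 = 5 chips; eligible B, C, D, E, F
Layer 87-166: 80 each from B, D, E, F = 80*4 = 320 chips; eligible B, D, E, F
Layer 167-191: 25 each from B, D, F = 25*3 = 75 chips; eligible B, D, F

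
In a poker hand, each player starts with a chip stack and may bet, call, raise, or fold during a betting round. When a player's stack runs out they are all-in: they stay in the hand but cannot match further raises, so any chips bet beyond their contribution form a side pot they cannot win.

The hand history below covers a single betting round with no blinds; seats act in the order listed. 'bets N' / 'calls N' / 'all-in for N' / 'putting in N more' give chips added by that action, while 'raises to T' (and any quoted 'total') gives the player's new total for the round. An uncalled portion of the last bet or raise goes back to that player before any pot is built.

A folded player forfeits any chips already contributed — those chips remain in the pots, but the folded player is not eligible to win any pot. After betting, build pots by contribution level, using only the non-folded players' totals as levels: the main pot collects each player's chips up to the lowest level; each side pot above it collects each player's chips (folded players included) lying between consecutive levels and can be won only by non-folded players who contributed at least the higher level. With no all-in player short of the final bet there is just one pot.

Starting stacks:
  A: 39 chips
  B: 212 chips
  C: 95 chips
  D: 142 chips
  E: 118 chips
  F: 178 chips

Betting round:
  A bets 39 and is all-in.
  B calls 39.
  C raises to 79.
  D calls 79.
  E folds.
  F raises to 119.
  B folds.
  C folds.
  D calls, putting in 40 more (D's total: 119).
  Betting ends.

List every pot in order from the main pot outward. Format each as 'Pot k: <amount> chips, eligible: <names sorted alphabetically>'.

Pot 1: 195 chips, eligible: A, D, F
Pot 2: 200 chips, eligible: D, F

Derivation:
Contributions: A=39, B=39, C=79, D=119, F=119
Folded: B, C, E
Pot levels (distinct totals of non-folded players): 39, 119
Layer 1-39: 39 each from A, B, C, D, F = 39*5 = 195 chips; eligible A, D, F
Layer 40-119: C 40 + D 80 + F 80 = 200 chips; eligible D, F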